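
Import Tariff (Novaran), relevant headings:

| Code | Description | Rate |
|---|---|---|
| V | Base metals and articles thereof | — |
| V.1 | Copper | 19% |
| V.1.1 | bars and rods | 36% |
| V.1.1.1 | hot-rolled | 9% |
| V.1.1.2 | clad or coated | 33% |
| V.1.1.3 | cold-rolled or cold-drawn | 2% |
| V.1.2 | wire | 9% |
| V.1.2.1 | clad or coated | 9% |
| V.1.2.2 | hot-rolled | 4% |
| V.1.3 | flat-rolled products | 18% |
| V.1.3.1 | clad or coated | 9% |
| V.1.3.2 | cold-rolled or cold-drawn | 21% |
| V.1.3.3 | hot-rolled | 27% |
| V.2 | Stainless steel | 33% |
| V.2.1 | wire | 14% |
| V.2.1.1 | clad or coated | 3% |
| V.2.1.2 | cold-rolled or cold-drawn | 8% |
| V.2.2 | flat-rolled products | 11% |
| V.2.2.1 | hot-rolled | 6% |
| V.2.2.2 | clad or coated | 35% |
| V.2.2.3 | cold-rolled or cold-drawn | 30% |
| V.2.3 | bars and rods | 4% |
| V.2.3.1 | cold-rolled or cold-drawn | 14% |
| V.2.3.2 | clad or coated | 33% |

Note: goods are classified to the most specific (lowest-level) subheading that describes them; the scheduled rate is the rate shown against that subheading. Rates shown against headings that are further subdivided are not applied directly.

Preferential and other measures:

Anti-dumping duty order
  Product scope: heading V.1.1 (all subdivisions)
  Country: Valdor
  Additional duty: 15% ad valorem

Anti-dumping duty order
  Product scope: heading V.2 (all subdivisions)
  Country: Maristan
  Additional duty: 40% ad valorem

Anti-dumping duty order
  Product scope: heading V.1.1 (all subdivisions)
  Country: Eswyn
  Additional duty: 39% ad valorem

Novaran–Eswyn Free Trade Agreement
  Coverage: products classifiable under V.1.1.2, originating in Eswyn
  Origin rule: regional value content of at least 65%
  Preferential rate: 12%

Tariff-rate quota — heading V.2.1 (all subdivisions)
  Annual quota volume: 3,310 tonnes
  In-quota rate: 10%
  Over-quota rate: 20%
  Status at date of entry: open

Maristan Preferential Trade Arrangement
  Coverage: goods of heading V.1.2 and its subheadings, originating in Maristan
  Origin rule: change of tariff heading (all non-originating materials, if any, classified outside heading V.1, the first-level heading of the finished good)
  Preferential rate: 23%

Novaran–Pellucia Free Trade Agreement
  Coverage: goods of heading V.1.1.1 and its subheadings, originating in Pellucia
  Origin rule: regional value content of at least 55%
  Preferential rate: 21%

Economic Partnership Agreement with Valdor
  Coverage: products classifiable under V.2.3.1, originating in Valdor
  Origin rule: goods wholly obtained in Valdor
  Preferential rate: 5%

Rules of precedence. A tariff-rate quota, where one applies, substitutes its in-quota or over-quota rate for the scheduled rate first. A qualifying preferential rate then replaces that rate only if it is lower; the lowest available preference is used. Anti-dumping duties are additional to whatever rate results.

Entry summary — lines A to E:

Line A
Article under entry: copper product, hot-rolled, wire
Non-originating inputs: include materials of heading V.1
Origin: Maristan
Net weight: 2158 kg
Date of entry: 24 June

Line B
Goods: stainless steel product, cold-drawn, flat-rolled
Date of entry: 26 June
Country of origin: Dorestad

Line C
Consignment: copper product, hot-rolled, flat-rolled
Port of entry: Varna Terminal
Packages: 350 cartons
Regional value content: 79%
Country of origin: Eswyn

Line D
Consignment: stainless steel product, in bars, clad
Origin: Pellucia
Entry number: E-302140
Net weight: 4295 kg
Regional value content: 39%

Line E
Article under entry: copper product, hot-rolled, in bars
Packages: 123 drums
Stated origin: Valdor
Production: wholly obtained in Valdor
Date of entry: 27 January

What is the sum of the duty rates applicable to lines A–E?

118%

Line A: copper → V.1; wire → V.1.2; hot-rolled → V.1.2.2. Scheduled 4%. Maristan agreement on V.1.2: CTH not met. → 4%.
Line B: stainless steel → V.2; flat-rolled → V.2.2; cold-drawn → V.2.2.3. Scheduled 30%. No special measure applies. → 30%.
Line C: copper → V.1; flat-rolled → V.1.3; hot-rolled → V.1.3.3. Scheduled 27%. Eswyn agreement on V.1.1.2: V.1.3.3 not covered. → 27%.
Line D: stainless steel → V.2; in bars → V.2.3; clad → V.2.3.2. Scheduled 33%. Pellucia agreement on V.1.1.1: V.2.3.2 not covered. → 33%.
Line E: copper → V.1; in bars → V.1.1; hot-rolled → V.1.1.1. Scheduled 9%. Valdor agreement on V.2.3.1: V.1.1.1 not covered; anti-dumping (Valdor, V.1.1): +15%; total 9% + 15% = 24%. → 24%.
Sum: 4% + 30% + 27% + 33% + 24% = 118%.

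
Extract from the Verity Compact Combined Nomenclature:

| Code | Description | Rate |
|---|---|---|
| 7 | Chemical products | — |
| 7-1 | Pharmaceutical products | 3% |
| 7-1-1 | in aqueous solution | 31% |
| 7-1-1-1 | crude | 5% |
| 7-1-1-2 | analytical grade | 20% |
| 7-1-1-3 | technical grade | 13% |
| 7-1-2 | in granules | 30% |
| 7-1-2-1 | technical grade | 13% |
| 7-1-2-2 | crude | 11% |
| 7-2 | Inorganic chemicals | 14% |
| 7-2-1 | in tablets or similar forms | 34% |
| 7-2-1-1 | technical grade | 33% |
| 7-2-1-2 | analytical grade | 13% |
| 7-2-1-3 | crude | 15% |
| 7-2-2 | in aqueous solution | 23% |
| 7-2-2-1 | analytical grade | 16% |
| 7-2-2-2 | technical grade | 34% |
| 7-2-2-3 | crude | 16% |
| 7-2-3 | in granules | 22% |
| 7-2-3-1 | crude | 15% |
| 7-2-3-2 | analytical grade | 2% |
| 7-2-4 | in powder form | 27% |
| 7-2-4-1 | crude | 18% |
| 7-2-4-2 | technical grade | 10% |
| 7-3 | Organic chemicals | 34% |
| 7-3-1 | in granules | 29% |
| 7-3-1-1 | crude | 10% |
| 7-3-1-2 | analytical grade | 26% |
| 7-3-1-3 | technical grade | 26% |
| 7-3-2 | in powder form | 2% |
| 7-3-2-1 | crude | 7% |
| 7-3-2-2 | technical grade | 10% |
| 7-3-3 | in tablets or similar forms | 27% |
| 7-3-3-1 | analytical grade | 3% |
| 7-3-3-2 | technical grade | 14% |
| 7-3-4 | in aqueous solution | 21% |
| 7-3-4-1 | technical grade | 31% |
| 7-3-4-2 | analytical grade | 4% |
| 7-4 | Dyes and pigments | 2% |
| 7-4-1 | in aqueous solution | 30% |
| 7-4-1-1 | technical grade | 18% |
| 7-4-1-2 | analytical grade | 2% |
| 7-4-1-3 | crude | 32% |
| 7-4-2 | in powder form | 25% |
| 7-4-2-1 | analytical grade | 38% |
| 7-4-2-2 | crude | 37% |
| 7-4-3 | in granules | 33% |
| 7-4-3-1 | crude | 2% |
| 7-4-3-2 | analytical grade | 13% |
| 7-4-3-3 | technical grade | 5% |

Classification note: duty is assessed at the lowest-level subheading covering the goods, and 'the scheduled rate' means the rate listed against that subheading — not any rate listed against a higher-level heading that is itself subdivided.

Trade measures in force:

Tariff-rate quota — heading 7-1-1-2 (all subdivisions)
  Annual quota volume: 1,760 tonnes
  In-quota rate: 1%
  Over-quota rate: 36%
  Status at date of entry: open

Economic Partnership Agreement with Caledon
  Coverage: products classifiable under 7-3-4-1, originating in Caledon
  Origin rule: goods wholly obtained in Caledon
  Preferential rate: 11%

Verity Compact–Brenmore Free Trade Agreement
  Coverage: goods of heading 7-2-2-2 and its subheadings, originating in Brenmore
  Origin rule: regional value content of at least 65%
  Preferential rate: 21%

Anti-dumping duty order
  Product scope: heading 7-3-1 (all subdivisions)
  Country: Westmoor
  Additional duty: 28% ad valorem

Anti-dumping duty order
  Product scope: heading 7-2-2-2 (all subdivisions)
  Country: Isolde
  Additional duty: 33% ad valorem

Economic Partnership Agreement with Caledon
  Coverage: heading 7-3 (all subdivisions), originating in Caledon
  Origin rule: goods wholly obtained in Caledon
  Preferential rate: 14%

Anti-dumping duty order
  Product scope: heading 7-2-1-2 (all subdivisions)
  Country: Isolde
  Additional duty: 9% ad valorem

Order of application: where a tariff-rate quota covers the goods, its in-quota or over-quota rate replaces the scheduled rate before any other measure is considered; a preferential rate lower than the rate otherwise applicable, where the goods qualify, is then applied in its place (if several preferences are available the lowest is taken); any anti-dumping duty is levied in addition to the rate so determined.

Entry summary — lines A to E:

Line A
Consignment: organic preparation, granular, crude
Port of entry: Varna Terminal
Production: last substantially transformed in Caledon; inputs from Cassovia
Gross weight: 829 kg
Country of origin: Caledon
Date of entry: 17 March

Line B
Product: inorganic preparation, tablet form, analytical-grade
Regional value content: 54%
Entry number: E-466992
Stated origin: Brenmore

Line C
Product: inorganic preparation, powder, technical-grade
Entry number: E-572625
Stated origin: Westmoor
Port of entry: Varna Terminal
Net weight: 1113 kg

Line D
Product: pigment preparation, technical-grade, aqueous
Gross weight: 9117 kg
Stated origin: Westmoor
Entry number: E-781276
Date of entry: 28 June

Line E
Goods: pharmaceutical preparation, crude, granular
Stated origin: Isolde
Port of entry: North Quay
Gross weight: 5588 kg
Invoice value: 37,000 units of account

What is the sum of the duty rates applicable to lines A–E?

62%

Line A: organic → 7-3; granular → 7-3-1; crude → 7-3-1-1. Scheduled 10%. Caledon agreement on 7-3-4-1: 7-3-1-1 not covered; Caledon agreement on 7-3: not wholly obtained. → 10%.
Line B: inorganic → 7-2; tablet form → 7-2-1; analytical-grade → 7-2-1-2. Scheduled 13%. Brenmore agreement on 7-2-2-2: 7-2-1-2 not covered. → 13%.
Line C: inorganic → 7-2; powder → 7-2-4; technical-grade → 7-2-4-2. Scheduled 10%. No special measure applies. → 10%.
Line D: pigment → 7-4; aqueous → 7-4-1; technical-grade → 7-4-1-1. Scheduled 18%. No special measure applies. → 18%.
Line E: pharmaceutical → 7-1; granular → 7-1-2; crude → 7-1-2-2. Scheduled 11%. No special measure applies. → 11%.
Sum: 10% + 13% + 10% + 18% + 11% = 62%.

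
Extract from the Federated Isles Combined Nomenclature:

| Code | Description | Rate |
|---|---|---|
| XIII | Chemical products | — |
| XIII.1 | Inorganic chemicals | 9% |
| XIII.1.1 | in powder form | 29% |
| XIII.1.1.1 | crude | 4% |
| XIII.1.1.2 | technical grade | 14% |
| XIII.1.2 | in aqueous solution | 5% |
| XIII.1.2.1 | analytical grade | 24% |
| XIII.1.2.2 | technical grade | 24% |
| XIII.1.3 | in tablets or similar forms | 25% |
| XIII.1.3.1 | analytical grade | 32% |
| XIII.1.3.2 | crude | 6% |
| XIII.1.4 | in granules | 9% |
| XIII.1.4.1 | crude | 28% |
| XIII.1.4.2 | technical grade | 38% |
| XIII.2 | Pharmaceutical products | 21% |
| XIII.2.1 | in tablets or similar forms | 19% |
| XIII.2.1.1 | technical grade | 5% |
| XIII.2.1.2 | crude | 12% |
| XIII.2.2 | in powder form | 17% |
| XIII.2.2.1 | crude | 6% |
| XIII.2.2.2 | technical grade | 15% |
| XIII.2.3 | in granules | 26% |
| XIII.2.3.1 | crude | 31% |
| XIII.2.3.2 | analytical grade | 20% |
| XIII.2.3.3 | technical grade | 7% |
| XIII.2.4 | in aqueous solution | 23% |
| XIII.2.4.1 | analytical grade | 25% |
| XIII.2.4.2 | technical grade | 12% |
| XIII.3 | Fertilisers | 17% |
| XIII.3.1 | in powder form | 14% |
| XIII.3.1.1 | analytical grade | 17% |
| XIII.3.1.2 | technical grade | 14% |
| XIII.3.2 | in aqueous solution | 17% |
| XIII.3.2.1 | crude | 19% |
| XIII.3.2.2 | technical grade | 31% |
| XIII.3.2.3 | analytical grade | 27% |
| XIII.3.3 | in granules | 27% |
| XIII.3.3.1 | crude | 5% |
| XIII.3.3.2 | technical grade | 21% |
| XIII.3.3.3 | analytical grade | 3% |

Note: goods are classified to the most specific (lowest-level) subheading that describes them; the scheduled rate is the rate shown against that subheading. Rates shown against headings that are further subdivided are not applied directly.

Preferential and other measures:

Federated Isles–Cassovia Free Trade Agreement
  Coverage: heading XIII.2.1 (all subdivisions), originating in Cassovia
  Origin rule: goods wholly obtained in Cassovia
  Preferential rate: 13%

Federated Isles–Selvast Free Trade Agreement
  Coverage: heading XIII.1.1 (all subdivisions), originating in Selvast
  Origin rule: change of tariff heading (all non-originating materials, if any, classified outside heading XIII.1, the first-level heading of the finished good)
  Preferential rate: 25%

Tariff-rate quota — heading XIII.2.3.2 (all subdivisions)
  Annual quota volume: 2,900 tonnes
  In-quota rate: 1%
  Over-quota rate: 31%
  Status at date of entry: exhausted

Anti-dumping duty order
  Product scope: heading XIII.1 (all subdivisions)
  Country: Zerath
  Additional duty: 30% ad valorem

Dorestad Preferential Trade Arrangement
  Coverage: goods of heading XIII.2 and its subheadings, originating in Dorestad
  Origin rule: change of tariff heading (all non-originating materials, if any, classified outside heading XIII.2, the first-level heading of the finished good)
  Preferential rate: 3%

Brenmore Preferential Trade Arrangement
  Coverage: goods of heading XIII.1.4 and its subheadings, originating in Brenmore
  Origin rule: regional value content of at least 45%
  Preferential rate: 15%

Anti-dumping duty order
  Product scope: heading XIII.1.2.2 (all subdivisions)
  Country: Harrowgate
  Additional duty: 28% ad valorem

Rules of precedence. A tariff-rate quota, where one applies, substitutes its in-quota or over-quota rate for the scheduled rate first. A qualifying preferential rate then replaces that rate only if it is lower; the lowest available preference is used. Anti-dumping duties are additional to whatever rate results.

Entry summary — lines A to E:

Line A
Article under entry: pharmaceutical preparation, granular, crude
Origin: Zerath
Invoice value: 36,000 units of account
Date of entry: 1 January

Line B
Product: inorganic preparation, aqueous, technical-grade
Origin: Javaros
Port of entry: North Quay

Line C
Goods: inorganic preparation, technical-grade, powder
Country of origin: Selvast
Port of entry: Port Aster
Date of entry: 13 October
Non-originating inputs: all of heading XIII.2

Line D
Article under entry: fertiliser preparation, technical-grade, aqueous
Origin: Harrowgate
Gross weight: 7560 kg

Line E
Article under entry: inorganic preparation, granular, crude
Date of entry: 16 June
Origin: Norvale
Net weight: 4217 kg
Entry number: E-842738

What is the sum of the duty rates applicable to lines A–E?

128%

Line A: pharmaceutical → XIII.2; granular → XIII.2.3; crude → XIII.2.3.1. Scheduled 31%. No special measure applies. → 31%.
Line B: inorganic → XIII.1; aqueous → XIII.1.2; technical-grade → XIII.1.2.2. Scheduled 24%. No special measure applies. → 24%.
Line C: inorganic → XIII.1; powder → XIII.1.1; technical-grade → XIII.1.1.2. Scheduled 14%. Selvast agreement on XIII.1.1: CTH met → 25% available; preference 25% not lower than 14% → no reduction. → 14%.
Line D: fertiliser → XIII.3; aqueous → XIII.3.2; technical-grade → XIII.3.2.2. Scheduled 31%. No special measure applies. → 31%.
Line E: inorganic → XIII.1; granular → XIII.1.4; crude → XIII.1.4.1. Scheduled 28%. No special measure applies. → 28%.
Sum: 31% + 24% + 14% + 31% + 28% = 128%.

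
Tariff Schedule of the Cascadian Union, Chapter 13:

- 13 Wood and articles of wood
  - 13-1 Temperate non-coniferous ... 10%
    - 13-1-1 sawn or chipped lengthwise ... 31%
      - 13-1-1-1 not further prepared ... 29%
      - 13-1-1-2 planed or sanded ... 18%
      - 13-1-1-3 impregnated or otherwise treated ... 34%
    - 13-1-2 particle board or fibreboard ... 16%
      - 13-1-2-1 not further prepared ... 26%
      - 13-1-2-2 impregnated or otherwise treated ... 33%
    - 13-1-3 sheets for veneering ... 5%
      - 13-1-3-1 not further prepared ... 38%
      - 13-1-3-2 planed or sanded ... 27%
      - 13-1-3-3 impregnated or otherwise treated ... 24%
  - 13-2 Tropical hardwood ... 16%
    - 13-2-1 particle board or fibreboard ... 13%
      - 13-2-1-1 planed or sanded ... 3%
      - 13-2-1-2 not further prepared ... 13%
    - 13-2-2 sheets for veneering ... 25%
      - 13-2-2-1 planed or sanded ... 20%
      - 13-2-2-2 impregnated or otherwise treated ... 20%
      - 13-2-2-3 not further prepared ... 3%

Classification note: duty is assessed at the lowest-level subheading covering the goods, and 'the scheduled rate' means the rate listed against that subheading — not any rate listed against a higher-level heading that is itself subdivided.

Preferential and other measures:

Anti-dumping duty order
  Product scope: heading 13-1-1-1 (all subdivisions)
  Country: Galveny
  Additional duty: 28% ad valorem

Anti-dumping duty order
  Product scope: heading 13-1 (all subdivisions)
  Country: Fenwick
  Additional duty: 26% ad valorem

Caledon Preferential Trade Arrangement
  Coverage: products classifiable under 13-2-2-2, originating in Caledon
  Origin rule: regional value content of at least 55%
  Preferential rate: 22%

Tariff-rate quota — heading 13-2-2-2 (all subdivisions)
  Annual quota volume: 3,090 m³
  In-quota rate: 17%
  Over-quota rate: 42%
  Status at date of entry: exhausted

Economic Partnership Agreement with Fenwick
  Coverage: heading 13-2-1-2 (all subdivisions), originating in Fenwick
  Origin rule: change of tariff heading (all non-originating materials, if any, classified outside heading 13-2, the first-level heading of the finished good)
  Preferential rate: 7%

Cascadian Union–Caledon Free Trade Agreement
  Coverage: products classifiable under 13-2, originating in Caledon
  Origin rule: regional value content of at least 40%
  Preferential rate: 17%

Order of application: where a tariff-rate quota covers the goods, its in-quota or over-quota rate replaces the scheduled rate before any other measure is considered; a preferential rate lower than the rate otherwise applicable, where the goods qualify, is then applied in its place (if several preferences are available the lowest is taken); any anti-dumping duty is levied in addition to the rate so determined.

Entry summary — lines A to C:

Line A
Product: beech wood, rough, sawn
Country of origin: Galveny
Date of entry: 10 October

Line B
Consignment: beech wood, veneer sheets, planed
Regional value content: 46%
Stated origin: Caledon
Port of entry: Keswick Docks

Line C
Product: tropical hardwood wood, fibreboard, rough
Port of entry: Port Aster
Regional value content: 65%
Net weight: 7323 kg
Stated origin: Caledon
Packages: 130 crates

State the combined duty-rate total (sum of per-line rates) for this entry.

97%

Line A: beech → 13-1; sawn → 13-1-1; rough → 13-1-1-1. Scheduled 29%. anti-dumping (Galveny, 13-1-1-1): +28%; total 29% + 28% = 57%. → 57%.
Line B: beech → 13-1; veneer sheets → 13-1-3; planed → 13-1-3-2. Scheduled 27%. Caledon agreement on 13-2-2-2: 13-1-3-2 not covered; Caledon agreement on 13-2: 13-1-3-2 not covered. → 27%.
Line C: tropical hardwood → 13-2; fibreboard → 13-2-1; rough → 13-2-1-2. Scheduled 13%. Caledon agreement on 13-2-2-2: 13-2-1-2 not covered; Caledon agreement on 13-2: RVC ≥ 40% → 17% available; preference 17% not lower than 13% → no reduction. → 13%.
Sum: 57% + 27% + 13% = 97%.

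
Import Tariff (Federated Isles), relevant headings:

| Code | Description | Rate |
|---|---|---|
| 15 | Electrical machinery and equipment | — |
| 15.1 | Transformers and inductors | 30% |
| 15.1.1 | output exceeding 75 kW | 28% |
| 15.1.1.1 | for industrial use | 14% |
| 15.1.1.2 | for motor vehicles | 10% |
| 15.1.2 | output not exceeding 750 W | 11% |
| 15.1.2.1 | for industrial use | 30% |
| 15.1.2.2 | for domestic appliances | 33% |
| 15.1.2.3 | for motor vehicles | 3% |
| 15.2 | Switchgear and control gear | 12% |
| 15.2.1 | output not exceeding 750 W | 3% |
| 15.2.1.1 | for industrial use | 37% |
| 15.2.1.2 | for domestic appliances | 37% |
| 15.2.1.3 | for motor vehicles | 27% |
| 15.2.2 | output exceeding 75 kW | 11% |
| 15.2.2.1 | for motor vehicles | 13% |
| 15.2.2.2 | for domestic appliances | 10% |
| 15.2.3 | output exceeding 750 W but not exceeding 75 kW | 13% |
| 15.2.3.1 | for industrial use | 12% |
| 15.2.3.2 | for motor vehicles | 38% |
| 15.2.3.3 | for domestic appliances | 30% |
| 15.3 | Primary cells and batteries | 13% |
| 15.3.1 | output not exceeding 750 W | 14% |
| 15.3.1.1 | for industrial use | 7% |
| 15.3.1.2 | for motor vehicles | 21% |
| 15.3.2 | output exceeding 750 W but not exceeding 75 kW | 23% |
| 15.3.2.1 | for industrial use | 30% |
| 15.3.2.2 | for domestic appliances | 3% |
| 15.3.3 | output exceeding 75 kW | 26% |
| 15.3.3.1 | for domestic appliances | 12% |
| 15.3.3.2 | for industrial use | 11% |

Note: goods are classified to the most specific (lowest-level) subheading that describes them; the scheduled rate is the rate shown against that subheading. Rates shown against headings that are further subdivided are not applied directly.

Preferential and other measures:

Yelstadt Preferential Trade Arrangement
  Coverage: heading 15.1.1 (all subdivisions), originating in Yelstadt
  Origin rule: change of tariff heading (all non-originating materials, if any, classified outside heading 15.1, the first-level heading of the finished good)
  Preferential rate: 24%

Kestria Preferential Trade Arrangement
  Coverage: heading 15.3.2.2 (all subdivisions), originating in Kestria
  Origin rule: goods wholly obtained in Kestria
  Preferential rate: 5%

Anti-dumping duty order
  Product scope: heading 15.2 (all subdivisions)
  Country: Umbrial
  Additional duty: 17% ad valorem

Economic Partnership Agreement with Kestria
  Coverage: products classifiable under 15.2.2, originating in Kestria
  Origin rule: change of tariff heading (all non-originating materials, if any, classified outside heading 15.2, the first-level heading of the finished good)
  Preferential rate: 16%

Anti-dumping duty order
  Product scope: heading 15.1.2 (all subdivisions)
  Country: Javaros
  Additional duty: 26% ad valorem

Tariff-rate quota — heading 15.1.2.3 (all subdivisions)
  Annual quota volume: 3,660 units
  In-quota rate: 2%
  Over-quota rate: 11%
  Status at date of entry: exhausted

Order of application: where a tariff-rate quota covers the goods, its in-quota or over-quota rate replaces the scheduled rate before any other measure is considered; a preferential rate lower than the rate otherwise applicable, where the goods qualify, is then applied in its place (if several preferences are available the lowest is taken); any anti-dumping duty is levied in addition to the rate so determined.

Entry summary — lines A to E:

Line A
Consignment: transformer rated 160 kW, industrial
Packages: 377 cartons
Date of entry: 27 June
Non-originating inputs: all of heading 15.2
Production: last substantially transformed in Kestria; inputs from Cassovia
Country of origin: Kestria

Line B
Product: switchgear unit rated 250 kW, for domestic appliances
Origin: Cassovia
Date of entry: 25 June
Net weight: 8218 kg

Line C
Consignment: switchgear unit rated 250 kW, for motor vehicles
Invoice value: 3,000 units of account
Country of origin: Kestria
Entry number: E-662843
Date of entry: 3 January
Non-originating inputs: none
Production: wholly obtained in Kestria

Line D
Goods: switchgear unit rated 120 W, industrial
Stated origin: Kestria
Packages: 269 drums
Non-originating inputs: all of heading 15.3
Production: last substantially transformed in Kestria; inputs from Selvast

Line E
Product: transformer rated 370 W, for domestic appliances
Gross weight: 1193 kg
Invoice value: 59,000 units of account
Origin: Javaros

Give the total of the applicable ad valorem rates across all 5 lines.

Line A: transformer → 15.1; rated 160 kW → 15.1.1; industrial → 15.1.1.1. Scheduled 14%. Kestria agreement on 15.3.2.2: 15.1.1.1 not covered; Kestria agreement on 15.2.2: 15.1.1.1 not covered. → 14%.
Line B: switchgear unit → 15.2; rated 250 kW → 15.2.2; for domestic appliances → 15.2.2.2. Scheduled 10%. No special measure applies. → 10%.
Line C: switchgear unit → 15.2; rated 250 kW → 15.2.2; for motor vehicles → 15.2.2.1. Scheduled 13%. Kestria agreement on 15.3.2.2: 15.2.2.1 not covered; Kestria agreement on 15.2.2: CTH met → 16% available; preference 16% not lower than 13% → no reduction. → 13%.
Line D: switchgear unit → 15.2; rated 120 W → 15.2.1; industrial → 15.2.1.1. Scheduled 37%. Kestria agreement on 15.3.2.2: 15.2.1.1 not covered; Kestria agreement on 15.2.2: 15.2.1.1 not covered. → 37%.
Line E: transformer → 15.1; rated 370 W → 15.1.2; for domestic appliances → 15.1.2.2. Scheduled 33%. anti-dumping (Javaros, 15.1.2): +26%; total 33% + 26% = 59%. → 59%.
Sum: 14% + 10% + 13% + 37% + 59% = 133%.

133%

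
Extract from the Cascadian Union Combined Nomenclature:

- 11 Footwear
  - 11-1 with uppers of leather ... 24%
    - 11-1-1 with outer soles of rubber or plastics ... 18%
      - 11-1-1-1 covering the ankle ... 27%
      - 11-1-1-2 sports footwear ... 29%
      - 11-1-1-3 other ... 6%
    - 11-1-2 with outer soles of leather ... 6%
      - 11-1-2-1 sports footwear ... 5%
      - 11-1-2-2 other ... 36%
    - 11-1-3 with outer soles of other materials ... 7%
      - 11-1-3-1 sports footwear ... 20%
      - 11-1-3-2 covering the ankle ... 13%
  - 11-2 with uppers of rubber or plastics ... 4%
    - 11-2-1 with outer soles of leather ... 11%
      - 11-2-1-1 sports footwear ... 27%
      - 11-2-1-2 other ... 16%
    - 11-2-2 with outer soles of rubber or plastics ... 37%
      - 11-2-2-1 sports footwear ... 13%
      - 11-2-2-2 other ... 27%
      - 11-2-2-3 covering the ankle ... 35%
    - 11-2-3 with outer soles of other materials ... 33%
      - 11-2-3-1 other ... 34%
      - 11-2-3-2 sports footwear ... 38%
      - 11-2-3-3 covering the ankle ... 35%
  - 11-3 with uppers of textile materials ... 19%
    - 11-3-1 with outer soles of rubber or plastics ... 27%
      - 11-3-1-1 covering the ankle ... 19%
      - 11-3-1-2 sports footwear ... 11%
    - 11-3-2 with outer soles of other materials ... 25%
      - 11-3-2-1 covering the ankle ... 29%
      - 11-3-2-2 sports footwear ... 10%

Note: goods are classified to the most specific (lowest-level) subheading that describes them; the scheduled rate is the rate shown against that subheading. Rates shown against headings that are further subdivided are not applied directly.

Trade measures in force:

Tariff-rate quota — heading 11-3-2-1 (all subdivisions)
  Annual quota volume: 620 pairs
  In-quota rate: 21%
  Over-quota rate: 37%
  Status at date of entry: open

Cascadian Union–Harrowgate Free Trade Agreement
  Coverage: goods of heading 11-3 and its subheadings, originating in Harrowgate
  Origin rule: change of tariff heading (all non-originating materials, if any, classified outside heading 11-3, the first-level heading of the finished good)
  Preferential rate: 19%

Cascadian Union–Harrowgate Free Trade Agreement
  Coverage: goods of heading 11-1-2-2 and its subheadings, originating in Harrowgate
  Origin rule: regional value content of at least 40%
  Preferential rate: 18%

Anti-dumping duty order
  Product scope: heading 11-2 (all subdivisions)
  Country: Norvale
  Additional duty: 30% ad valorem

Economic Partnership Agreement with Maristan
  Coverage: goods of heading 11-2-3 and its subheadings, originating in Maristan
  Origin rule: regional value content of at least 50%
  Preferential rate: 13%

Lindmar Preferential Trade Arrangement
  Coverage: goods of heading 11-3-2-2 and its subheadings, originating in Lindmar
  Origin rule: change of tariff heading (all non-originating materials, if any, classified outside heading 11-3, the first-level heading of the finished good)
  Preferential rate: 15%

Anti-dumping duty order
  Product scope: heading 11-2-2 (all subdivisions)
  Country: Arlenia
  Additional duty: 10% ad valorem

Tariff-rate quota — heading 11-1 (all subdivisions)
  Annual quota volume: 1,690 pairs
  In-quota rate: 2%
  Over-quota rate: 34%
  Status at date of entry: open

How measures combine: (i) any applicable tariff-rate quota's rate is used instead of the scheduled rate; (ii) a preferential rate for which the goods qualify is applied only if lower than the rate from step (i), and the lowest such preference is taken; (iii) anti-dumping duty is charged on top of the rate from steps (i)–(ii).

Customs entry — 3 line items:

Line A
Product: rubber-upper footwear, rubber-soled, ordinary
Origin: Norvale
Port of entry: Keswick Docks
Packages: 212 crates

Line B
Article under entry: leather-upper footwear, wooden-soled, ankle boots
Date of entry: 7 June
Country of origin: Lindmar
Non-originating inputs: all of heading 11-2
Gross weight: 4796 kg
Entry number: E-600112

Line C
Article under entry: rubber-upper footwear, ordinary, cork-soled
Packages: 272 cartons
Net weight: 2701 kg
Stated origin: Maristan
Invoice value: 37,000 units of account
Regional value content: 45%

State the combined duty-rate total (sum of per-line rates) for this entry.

93%

Line A: rubber-upper → 11-2; rubber-soled → 11-2-2; ordinary → 11-2-2-2. Scheduled 27%. anti-dumping (Norvale, 11-2): +30%; total 27% + 30% = 57%. → 57%.
Line B: leather-upper → 11-1; wooden-soled → 11-1-3; ankle boots → 11-1-3-2. Scheduled 13%. quota on 11-1 open → in-quota 2%; Lindmar agreement on 11-3-2-2: 11-1-3-2 not covered. → 2%.
Line C: rubber-upper → 11-2; cork-soled → 11-2-3; ordinary → 11-2-3-1. Scheduled 34%. Maristan agreement on 11-2-3: RVC < 50%. → 34%.
Sum: 57% + 2% + 34% = 93%.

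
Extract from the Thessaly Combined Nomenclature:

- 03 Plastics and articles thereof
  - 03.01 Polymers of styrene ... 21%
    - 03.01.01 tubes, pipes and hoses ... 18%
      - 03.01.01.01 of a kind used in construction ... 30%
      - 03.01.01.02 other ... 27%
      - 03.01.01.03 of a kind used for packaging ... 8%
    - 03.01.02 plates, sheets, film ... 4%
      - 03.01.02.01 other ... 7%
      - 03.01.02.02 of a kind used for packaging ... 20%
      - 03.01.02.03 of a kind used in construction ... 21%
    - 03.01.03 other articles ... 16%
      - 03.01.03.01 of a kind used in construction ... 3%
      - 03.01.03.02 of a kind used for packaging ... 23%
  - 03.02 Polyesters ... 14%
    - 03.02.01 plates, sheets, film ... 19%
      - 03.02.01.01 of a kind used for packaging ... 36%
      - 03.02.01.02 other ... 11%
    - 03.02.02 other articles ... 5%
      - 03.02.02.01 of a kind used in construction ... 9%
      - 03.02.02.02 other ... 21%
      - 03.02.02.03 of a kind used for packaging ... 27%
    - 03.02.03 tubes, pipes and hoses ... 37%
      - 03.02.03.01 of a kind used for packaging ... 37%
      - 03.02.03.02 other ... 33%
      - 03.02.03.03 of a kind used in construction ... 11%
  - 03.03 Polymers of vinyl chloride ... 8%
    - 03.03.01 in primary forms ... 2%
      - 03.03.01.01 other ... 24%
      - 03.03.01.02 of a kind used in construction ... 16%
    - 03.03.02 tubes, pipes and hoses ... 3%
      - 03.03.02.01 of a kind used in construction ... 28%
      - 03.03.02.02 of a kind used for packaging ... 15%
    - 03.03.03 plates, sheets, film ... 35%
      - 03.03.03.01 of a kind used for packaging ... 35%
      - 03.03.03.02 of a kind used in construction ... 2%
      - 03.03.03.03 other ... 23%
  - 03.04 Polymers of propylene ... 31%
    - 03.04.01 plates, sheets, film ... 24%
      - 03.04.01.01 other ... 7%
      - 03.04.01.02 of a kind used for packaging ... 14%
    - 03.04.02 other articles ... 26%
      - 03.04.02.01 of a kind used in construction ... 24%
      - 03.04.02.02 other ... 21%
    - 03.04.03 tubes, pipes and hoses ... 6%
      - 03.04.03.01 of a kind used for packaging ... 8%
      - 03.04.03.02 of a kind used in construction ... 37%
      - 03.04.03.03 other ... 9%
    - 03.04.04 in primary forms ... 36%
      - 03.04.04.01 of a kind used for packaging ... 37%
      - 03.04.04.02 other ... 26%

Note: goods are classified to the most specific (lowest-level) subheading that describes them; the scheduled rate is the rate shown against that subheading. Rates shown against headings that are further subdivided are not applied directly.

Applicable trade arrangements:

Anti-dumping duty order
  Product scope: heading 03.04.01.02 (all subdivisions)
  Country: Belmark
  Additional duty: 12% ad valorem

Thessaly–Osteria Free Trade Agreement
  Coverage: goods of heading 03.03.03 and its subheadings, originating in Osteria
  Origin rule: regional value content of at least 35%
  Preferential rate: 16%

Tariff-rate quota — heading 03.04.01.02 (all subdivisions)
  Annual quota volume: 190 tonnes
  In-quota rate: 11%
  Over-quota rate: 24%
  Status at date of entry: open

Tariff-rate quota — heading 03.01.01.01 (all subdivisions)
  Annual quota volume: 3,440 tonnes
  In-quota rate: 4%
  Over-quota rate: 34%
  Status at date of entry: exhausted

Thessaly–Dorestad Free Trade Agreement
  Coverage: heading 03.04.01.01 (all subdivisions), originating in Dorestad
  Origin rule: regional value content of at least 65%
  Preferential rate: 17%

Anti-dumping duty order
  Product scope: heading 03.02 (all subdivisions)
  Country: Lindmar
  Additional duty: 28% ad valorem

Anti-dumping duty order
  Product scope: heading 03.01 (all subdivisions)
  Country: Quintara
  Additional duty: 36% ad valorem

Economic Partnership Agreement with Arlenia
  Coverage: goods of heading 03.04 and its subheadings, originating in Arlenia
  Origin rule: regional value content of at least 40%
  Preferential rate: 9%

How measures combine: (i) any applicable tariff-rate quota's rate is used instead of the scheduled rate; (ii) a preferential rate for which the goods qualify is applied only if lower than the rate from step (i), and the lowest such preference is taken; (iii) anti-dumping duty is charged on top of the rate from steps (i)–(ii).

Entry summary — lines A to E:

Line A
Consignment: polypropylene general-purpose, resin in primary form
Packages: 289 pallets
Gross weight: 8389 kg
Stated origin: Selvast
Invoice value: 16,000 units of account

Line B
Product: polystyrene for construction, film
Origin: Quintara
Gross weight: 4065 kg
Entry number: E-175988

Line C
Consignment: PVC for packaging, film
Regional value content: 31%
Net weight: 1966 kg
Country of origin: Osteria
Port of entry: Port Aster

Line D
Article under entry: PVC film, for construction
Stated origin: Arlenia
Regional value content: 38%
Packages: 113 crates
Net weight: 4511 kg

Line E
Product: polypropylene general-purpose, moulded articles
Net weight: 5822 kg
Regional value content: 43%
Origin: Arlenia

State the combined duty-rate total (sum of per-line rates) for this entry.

129%

Line A: polypropylene → 03.04; resin in primary form → 03.04.04; general-purpose → 03.04.04.02. Scheduled 26%. No special measure applies. → 26%.
Line B: polystyrene → 03.01; film → 03.01.02; for construction → 03.01.02.03. Scheduled 21%. anti-dumping (Quintara, 03.01): +36%; total 21% + 36% = 57%. → 57%.
Line C: PVC → 03.03; film → 03.03.03; for packaging → 03.03.03.01. Scheduled 35%. Osteria agreement on 03.03.03: RVC < 35%. → 35%.
Line D: PVC → 03.03; film → 03.03.03; for construction → 03.03.03.02. Scheduled 2%. Arlenia agreement on 03.04: 03.03.03.02 not covered. → 2%.
Line E: polypropylene → 03.04; moulded articles → 03.04.02; general-purpose → 03.04.02.02. Scheduled 21%. Arlenia agreement on 03.04: RVC ≥ 40% → 9% available; preferential 9%. → 9%.
Sum: 26% + 57% + 35% + 2% + 9% = 129%.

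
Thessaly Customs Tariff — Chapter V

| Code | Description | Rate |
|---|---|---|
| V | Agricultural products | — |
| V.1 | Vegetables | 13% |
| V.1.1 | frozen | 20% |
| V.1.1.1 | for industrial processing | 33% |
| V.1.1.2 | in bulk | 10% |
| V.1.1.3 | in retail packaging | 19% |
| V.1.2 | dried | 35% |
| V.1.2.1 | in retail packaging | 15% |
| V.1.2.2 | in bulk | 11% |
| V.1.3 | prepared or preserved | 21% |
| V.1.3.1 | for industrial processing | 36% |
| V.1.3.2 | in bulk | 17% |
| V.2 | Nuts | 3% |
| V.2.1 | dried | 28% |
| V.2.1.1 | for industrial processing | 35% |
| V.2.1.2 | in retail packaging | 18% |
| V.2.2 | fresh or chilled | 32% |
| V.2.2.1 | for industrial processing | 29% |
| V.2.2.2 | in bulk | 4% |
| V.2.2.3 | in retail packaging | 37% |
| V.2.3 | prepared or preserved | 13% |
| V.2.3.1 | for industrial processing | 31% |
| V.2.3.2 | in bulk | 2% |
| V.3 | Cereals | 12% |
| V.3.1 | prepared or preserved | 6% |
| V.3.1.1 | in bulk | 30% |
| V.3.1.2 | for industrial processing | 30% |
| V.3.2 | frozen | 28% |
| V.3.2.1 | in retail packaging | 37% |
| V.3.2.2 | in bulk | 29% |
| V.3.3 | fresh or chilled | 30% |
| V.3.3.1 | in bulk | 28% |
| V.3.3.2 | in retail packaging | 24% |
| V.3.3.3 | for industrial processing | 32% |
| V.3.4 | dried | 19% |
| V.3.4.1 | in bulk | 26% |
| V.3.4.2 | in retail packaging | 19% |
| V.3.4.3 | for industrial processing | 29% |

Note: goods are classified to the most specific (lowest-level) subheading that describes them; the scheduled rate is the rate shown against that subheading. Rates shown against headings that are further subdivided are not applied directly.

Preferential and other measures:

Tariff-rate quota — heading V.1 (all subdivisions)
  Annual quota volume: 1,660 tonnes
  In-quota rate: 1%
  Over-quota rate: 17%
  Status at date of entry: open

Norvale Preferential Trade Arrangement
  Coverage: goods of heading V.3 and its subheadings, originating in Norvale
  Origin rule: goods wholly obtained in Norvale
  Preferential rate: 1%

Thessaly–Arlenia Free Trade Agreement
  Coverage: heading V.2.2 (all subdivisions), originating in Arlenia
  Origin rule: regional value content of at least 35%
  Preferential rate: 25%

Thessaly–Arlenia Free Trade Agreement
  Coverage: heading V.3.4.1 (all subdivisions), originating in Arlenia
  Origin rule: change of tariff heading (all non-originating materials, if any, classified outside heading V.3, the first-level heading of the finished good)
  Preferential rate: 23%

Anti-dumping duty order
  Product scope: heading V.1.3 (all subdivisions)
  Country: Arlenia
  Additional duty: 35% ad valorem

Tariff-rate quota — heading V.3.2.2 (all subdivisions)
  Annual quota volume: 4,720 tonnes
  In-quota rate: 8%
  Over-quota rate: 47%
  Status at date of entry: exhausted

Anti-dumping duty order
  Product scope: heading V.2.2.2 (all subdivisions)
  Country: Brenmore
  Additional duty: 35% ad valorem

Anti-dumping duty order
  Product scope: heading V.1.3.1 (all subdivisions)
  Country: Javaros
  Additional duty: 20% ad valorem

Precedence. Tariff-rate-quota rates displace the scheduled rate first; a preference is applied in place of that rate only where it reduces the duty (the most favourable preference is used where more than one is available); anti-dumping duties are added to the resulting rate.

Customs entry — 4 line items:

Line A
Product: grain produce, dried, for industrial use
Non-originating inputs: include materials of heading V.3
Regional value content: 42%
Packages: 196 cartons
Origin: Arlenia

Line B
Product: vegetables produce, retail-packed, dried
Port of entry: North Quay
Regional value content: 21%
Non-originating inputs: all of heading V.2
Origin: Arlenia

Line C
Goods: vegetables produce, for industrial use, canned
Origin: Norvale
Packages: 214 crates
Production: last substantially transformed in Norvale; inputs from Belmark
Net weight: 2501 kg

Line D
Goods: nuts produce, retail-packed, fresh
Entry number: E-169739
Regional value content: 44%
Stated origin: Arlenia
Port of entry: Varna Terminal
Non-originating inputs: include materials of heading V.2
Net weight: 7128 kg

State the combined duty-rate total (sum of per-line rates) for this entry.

Line A: grain → V.3; dried → V.3.4; for industrial use → V.3.4.3. Scheduled 29%. Arlenia agreement on V.2.2: V.3.4.3 not covered; Arlenia agreement on V.3.4.1: V.3.4.3 not covered. → 29%.
Line B: vegetables → V.1; dried → V.1.2; retail-packed → V.1.2.1. Scheduled 15%. quota on V.1 open → in-quota 1%; Arlenia agreement on V.2.2: V.1.2.1 not covered; Arlenia agreement on V.3.4.1: V.1.2.1 not covered. → 1%.
Line C: vegetables → V.1; canned → V.1.3; for industrial use → V.1.3.1. Scheduled 36%. quota on V.1 open → in-quota 1%; Norvale agreement on V.3: V.1.3.1 not covered. → 1%.
Line D: nuts → V.2; fresh → V.2.2; retail-packed → V.2.2.3. Scheduled 37%. Arlenia agreement on V.2.2: RVC ≥ 35% → 25% available; Arlenia agreement on V.3.4.1: V.2.2.3 not covered; preferential 25%. → 25%.
Sum: 29% + 1% + 1% + 25% = 56%.

56%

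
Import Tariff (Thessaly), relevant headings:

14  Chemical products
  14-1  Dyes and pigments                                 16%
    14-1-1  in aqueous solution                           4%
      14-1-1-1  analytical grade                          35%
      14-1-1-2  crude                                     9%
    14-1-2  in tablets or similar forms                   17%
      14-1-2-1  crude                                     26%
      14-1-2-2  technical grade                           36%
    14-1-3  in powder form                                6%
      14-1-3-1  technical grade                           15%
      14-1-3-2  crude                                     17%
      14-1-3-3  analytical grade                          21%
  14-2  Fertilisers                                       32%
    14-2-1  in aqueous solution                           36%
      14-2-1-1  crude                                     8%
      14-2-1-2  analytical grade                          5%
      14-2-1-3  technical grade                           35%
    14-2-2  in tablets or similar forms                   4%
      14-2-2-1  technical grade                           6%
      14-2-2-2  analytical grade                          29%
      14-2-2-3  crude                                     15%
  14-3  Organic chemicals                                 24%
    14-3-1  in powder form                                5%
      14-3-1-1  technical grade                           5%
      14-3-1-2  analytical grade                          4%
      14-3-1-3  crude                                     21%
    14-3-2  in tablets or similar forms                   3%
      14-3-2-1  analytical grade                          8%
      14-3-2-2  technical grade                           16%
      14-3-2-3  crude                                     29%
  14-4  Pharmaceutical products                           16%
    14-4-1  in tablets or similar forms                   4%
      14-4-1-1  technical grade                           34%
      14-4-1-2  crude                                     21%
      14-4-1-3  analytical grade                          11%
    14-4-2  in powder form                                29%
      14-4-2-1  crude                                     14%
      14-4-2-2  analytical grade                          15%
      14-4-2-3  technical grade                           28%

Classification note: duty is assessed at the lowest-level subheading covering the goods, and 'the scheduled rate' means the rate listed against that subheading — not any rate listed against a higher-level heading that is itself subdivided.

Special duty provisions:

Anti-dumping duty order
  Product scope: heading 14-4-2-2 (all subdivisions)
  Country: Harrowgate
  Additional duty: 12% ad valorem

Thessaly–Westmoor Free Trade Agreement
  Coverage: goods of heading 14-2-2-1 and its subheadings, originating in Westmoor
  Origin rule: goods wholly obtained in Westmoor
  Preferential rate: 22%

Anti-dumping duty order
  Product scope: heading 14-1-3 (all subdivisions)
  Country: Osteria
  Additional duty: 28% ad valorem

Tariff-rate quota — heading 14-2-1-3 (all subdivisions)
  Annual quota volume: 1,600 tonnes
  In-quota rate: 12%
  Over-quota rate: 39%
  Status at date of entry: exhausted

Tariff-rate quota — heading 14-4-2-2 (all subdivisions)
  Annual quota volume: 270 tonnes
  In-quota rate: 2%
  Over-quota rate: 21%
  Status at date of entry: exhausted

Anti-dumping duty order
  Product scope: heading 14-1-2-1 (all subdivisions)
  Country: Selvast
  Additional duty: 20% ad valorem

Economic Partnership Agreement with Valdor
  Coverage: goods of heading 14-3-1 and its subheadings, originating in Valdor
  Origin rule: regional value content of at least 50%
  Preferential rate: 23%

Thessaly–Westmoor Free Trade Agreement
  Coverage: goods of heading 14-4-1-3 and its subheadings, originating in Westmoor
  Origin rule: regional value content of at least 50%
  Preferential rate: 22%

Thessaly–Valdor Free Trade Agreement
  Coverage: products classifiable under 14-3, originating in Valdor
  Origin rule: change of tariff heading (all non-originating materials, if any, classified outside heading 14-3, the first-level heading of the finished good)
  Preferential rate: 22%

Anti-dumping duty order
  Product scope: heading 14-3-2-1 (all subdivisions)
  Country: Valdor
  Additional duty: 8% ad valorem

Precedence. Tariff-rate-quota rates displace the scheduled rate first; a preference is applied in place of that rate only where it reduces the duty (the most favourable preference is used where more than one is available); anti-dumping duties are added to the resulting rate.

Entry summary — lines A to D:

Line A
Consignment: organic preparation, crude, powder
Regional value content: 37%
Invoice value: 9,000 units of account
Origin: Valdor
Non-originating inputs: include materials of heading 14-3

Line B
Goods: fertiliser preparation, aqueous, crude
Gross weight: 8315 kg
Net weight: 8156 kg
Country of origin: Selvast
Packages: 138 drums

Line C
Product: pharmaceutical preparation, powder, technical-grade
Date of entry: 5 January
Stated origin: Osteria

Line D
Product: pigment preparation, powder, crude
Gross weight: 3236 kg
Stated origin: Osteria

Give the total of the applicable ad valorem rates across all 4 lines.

Line A: organic → 14-3; powder → 14-3-1; crude → 14-3-1-3. Scheduled 21%. Valdor agreement on 14-3-1: RVC < 50%; Valdor agreement on 14-3: CTH not met. → 21%.
Line B: fertiliser → 14-2; aqueous → 14-2-1; crude → 14-2-1-1. Scheduled 8%. No special measure applies. → 8%.
Line C: pharmaceutical → 14-4; powder → 14-4-2; technical-grade → 14-4-2-3. Scheduled 28%. No special measure applies. → 28%.
Line D: pigment → 14-1; powder → 14-1-3; crude → 14-1-3-2. Scheduled 17%. anti-dumping (Osteria, 14-1-3): +28%; total 17% + 28% = 45%. → 45%.
Sum: 21% + 8% + 28% + 45% = 102%.

102%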